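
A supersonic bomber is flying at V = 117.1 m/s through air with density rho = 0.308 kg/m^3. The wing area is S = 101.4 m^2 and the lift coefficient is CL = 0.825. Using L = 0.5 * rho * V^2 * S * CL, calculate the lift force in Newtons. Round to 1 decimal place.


Step 1: Calculate dynamic pressure q = 0.5 * 0.308 * 117.1^2 = 0.5 * 0.308 * 13712.41 = 2111.7111 Pa
Step 2: Multiply by wing area and lift coefficient: L = 2111.7111 * 101.4 * 0.825
Step 3: L = 214127.5096 * 0.825 = 176655.2 N

176655.2


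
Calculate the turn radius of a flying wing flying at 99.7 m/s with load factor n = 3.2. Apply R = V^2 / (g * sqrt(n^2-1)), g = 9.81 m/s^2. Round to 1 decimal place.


Step 1: V^2 = 99.7^2 = 9940.09
Step 2: n^2 - 1 = 3.2^2 - 1 = 9.24
Step 3: sqrt(9.24) = 3.039737
Step 4: R = 9940.09 / (9.81 * 3.039737) = 333.3 m

333.3


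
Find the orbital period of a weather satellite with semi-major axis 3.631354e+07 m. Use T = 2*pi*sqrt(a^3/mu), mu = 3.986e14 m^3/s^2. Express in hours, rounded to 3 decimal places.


Step 1: a^3 / mu = 4.788569e+22 / 3.986e14 = 1.201347e+08
Step 2: sqrt(1.201347e+08) = 10960.5976 s
Step 3: T = 2*pi * 10960.5976 = 68867.47 s
Step 4: T in hours = 68867.47 / 3600 = 19.130 hours

19.130


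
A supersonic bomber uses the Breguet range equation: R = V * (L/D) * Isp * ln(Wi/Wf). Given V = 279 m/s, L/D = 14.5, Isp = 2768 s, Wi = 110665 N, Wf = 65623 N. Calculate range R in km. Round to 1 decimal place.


Step 1: Coefficient = V * (L/D) * Isp = 279 * 14.5 * 2768 = 11197944.0 m
Step 2: Wi/Wf = 110665 / 65623 = 1.686375
Step 3: ln(1.686375) = 0.522581
Step 4: R = 11197944.0 * 0.522581 = 5851837.0 m = 5851.8 km

5851.8


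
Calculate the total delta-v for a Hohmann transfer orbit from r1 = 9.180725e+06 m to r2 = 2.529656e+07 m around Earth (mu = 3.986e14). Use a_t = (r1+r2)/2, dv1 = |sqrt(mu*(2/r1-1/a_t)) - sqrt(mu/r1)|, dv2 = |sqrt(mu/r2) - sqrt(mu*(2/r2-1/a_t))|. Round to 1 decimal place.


Step 1: Transfer semi-major axis a_t = (9.180725e+06 + 2.529656e+07) / 2 = 1.723864e+07 m
Step 2: v1 (circular at r1) = sqrt(mu/r1) = 6589.16 m/s
Step 3: v_t1 = sqrt(mu*(2/r1 - 1/a_t)) = 7981.96 m/s
Step 4: dv1 = |7981.96 - 6589.16| = 1392.79 m/s
Step 5: v2 (circular at r2) = 3969.52 m/s, v_t2 = 2896.84 m/s
Step 6: dv2 = |3969.52 - 2896.84| = 1072.68 m/s
Step 7: Total delta-v = 1392.79 + 1072.68 = 2465.5 m/s

2465.5


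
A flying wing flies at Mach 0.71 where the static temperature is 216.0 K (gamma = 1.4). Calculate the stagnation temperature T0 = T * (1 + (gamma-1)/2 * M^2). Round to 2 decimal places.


Step 1: (gamma-1)/2 = 0.2
Step 2: M^2 = 0.5041
Step 3: 1 + 0.2 * 0.5041 = 1.10082
Step 4: T0 = 216.0 * 1.10082 = 237.78 K

237.78


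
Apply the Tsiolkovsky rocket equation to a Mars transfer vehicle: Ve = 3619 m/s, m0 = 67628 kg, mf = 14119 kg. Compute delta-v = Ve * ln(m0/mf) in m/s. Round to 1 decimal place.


Step 1: Mass ratio m0/mf = 67628 / 14119 = 4.789858
Step 2: ln(4.789858) = 1.566501
Step 3: delta-v = 3619 * 1.566501 = 5669.2 m/s

5669.2


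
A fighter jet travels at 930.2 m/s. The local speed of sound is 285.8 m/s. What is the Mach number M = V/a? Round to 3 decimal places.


Step 1: M = V / a = 930.2 / 285.8
Step 2: M = 3.255

3.255


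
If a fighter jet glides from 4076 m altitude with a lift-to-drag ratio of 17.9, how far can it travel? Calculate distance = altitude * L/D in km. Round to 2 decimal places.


Step 1: Glide distance = altitude * L/D = 4076 * 17.9 = 72960.4 m
Step 2: Convert to km: 72960.4 / 1000 = 72.96 km

72.96


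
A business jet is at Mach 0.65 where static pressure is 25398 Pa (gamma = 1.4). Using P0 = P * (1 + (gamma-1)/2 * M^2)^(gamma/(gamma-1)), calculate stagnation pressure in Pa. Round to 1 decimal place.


Step 1: (gamma-1)/2 * M^2 = 0.2 * 0.4225 = 0.0845
Step 2: 1 + 0.0845 = 1.0845
Step 3: Exponent gamma/(gamma-1) = 3.5
Step 4: P0 = 25398 * 1.0845^3.5 = 33736.7 Pa

33736.7


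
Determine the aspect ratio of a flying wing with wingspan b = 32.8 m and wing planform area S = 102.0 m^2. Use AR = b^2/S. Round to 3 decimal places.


Step 1: b^2 = 32.8^2 = 1075.84
Step 2: AR = 1075.84 / 102.0 = 10.547

10.547


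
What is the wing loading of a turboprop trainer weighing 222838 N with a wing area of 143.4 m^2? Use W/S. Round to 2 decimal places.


Step 1: Wing loading = W / S = 222838 / 143.4
Step 2: Wing loading = 1553.96 N/m^2

1553.96


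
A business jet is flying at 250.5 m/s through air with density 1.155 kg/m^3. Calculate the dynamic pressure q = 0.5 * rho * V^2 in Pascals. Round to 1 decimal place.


Step 1: V^2 = 250.5^2 = 62750.25
Step 2: q = 0.5 * 1.155 * 62750.25
Step 3: q = 36238.3 Pa

36238.3


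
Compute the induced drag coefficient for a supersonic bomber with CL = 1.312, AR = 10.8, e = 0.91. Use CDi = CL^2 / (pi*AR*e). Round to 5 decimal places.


Step 1: CL^2 = 1.312^2 = 1.721344
Step 2: pi * AR * e = 3.14159 * 10.8 * 0.91 = 30.875573
Step 3: CDi = 1.721344 / 30.875573 = 0.05575

0.05575


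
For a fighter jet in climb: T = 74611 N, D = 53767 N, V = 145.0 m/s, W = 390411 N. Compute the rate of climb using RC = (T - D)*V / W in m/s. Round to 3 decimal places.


Step 1: Excess thrust = T - D = 74611 - 53767 = 20844 N
Step 2: Excess power = 20844 * 145.0 = 3022380.0 W
Step 3: RC = 3022380.0 / 390411 = 7.742 m/s

7.742


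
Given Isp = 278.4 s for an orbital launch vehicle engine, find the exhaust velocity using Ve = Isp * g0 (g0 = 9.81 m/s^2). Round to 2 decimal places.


Step 1: Ve = Isp * g0 = 278.4 * 9.81
Step 2: Ve = 2731.10 m/s

2731.10


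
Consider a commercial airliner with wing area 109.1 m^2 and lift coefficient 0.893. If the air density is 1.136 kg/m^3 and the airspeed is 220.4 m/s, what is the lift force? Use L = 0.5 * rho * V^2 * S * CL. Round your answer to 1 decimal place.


Step 1: Calculate dynamic pressure q = 0.5 * 1.136 * 220.4^2 = 0.5 * 1.136 * 48576.16 = 27591.2589 Pa
Step 2: Multiply by wing area and lift coefficient: L = 27591.2589 * 109.1 * 0.893
Step 3: L = 3010206.3438 * 0.893 = 2688114.3 N

2688114.3


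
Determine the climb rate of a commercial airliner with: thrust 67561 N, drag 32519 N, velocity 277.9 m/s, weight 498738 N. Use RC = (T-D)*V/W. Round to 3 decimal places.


Step 1: Excess thrust = T - D = 67561 - 32519 = 35042 N
Step 2: Excess power = 35042 * 277.9 = 9738171.8 W
Step 3: RC = 9738171.8 / 498738 = 19.526 m/s

19.526


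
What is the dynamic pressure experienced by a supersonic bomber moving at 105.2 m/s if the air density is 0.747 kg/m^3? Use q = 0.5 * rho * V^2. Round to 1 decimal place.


Step 1: V^2 = 105.2^2 = 11067.04
Step 2: q = 0.5 * 0.747 * 11067.04
Step 3: q = 4133.5 Pa

4133.5


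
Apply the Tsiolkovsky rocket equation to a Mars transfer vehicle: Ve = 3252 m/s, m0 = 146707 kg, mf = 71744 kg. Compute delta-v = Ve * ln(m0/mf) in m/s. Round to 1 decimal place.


Step 1: Mass ratio m0/mf = 146707 / 71744 = 2.044868
Step 2: ln(2.044868) = 0.715333
Step 3: delta-v = 3252 * 0.715333 = 2326.3 m/s

2326.3


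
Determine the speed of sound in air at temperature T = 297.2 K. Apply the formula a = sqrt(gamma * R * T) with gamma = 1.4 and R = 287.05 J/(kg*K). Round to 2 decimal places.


Step 1: gamma * R * T = 1.4 * 287.05 * 297.2 = 119435.764
Step 2: a = sqrt(119435.764) = 345.59 m/s

345.59


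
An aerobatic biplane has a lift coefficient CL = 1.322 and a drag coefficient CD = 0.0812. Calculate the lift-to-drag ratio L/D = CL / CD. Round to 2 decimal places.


Step 1: L/D = CL / CD = 1.322 / 0.0812
Step 2: L/D = 16.28

16.28


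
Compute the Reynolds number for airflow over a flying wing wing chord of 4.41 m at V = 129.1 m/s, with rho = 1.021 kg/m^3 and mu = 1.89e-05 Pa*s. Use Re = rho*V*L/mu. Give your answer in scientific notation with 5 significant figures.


Step 1: Numerator = rho * V * L = 1.021 * 129.1 * 4.41 = 581.286951
Step 2: Re = 581.286951 / 1.89e-05
Step 3: Re = 3.0756e+07

3.0756e+07


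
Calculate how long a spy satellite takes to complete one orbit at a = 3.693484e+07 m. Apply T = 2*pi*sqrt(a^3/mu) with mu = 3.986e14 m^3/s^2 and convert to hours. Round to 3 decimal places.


Step 1: a^3 / mu = 5.038586e+22 / 3.986e14 = 1.264071e+08
Step 2: sqrt(1.264071e+08) = 11243.09 s
Step 3: T = 2*pi * 11243.09 = 70642.42 s
Step 4: T in hours = 70642.42 / 3600 = 19.623 hours

19.623


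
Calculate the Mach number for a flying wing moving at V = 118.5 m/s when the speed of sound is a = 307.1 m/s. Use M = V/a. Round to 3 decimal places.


Step 1: M = V / a = 118.5 / 307.1
Step 2: M = 0.386

0.386


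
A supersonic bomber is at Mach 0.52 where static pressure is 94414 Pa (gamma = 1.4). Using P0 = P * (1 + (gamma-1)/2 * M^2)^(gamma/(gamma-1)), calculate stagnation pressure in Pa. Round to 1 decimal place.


Step 1: (gamma-1)/2 * M^2 = 0.2 * 0.2704 = 0.05408
Step 2: 1 + 0.05408 = 1.05408
Step 3: Exponent gamma/(gamma-1) = 3.5
Step 4: P0 = 94414 * 1.05408^3.5 = 113525.6 Pa

113525.6


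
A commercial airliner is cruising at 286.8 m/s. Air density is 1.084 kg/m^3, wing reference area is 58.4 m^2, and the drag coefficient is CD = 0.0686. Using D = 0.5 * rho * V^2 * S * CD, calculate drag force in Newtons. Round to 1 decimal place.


Step 1: Dynamic pressure q = 0.5 * 1.084 * 286.8^2 = 44581.7981 Pa
Step 2: Drag D = q * S * CD = 44581.7981 * 58.4 * 0.0686
Step 3: D = 178605.4 N

178605.4


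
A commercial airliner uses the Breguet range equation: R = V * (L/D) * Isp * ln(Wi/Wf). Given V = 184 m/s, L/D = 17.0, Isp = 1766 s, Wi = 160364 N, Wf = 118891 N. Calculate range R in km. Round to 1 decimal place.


Step 1: Coefficient = V * (L/D) * Isp = 184 * 17.0 * 1766 = 5524048.0 m
Step 2: Wi/Wf = 160364 / 118891 = 1.348832
Step 3: ln(1.348832) = 0.299239
Step 4: R = 5524048.0 * 0.299239 = 1653011.3 m = 1653.0 km

1653.0


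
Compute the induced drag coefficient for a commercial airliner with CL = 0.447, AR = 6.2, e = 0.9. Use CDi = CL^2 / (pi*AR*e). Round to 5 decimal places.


Step 1: CL^2 = 0.447^2 = 0.199809
Step 2: pi * AR * e = 3.14159 * 6.2 * 0.9 = 17.530087
Step 3: CDi = 0.199809 / 17.530087 = 0.01140

0.01140


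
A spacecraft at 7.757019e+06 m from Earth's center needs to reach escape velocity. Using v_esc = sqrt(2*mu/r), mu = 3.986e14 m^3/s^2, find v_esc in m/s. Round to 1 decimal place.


Step 1: 2*mu/r = 2 * 3.986e14 / 7.757019e+06 = 102771438.358
Step 2: v_esc = sqrt(102771438.358) = 10137.6 m/s

10137.6


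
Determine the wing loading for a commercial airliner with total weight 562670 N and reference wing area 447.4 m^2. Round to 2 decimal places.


Step 1: Wing loading = W / S = 562670 / 447.4
Step 2: Wing loading = 1257.64 N/m^2

1257.64


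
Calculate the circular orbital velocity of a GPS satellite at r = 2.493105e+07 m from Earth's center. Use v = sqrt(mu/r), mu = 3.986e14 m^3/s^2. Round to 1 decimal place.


Step 1: mu / r = 3.986e14 / 2.493105e+07 = 15988095.1665
Step 2: v = sqrt(15988095.1665) = 3998.5 m/s

3998.5


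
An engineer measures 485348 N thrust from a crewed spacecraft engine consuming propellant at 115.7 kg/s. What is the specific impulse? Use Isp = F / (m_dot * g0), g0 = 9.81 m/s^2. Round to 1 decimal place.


Step 1: m_dot * g0 = 115.7 * 9.81 = 1135.02
Step 2: Isp = 485348 / 1135.02 = 427.6 s

427.6


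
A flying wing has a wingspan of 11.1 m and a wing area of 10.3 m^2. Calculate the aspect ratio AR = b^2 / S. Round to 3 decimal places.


Step 1: b^2 = 11.1^2 = 123.21
Step 2: AR = 123.21 / 10.3 = 11.962

11.962


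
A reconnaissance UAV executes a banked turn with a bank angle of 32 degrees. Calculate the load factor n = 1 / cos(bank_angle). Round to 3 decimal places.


Step 1: Convert 32 degrees to radians = 0.558505
Step 2: cos(32 deg) = 0.848048
Step 3: n = 1 / 0.848048 = 1.179

1.179


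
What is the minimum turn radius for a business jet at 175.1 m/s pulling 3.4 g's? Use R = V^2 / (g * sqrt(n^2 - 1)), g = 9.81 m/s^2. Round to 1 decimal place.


Step 1: V^2 = 175.1^2 = 30660.01
Step 2: n^2 - 1 = 3.4^2 - 1 = 10.56
Step 3: sqrt(10.56) = 3.249615
Step 4: R = 30660.01 / (9.81 * 3.249615) = 961.8 m

961.8


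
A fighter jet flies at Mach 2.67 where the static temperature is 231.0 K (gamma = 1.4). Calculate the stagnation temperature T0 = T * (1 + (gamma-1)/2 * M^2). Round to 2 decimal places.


Step 1: (gamma-1)/2 = 0.2
Step 2: M^2 = 7.1289
Step 3: 1 + 0.2 * 7.1289 = 2.42578
Step 4: T0 = 231.0 * 2.42578 = 560.36 K

560.36


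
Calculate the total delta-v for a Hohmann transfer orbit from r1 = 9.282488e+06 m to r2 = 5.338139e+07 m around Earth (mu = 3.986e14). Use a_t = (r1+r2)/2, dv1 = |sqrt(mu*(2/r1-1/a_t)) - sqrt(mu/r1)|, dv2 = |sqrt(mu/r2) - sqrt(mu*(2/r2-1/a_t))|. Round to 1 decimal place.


Step 1: Transfer semi-major axis a_t = (9.282488e+06 + 5.338139e+07) / 2 = 3.133194e+07 m
Step 2: v1 (circular at r1) = sqrt(mu/r1) = 6552.94 m/s
Step 3: v_t1 = sqrt(mu*(2/r1 - 1/a_t)) = 8553.38 m/s
Step 4: dv1 = |8553.38 - 6552.94| = 2000.44 m/s
Step 5: v2 (circular at r2) = 2732.59 m/s, v_t2 = 1487.35 m/s
Step 6: dv2 = |2732.59 - 1487.35| = 1245.24 m/s
Step 7: Total delta-v = 2000.44 + 1245.24 = 3245.7 m/s

3245.7


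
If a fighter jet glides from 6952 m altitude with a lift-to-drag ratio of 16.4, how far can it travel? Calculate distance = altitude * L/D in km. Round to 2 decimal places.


Step 1: Glide distance = altitude * L/D = 6952 * 16.4 = 114012.8 m
Step 2: Convert to km: 114012.8 / 1000 = 114.01 km

114.01


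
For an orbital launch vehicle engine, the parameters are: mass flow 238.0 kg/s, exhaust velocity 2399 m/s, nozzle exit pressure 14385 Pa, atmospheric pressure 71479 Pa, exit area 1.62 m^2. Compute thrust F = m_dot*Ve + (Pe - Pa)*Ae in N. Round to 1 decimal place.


Step 1: Momentum thrust = m_dot * Ve = 238.0 * 2399 = 570962.0 N
Step 2: Pressure thrust = (Pe - Pa) * Ae = (14385 - 71479) * 1.62 = -92492.28 N
Step 3: Total thrust F = 570962.0 + -92492.28 = 478469.7 N

478469.7


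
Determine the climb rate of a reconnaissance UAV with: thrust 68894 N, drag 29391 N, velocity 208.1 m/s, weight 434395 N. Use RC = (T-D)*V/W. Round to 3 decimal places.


Step 1: Excess thrust = T - D = 68894 - 29391 = 39503 N
Step 2: Excess power = 39503 * 208.1 = 8220574.3 W
Step 3: RC = 8220574.3 / 434395 = 18.924 m/s

18.924


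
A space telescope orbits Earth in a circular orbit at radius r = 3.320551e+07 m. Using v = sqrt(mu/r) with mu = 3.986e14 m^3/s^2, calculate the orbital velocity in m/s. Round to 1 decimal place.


Step 1: mu / r = 3.986e14 / 3.320551e+07 = 12004031.861
Step 2: v = sqrt(12004031.861) = 3464.7 m/s

3464.7


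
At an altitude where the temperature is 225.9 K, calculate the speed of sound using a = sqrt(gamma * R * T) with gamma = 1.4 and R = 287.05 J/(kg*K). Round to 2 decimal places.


Step 1: gamma * R * T = 1.4 * 287.05 * 225.9 = 90782.433
Step 2: a = sqrt(90782.433) = 301.30 m/s

301.30


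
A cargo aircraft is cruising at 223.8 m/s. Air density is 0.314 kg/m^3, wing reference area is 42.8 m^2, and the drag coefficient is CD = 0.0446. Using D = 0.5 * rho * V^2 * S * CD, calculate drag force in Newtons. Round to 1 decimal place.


Step 1: Dynamic pressure q = 0.5 * 0.314 * 223.8^2 = 7863.5711 Pa
Step 2: Drag D = q * S * CD = 7863.5711 * 42.8 * 0.0446
Step 3: D = 15010.6 N

15010.6


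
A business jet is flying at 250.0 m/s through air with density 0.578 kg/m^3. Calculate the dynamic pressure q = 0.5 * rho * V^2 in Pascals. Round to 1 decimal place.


Step 1: V^2 = 250.0^2 = 62500.0
Step 2: q = 0.5 * 0.578 * 62500.0
Step 3: q = 18062.5 Pa

18062.5


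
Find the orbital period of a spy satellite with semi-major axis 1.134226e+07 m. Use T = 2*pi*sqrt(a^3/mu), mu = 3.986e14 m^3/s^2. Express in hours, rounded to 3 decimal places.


Step 1: a^3 / mu = 1.459146e+21 / 3.986e14 = 3.660678e+06
Step 2: sqrt(3.660678e+06) = 1913.2898 s
Step 3: T = 2*pi * 1913.2898 = 12021.55 s
Step 4: T in hours = 12021.55 / 3600 = 3.339 hours

3.339


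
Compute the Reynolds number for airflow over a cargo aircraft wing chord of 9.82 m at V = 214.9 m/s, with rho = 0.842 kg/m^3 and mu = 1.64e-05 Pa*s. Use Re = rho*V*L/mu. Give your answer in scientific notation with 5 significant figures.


Step 1: Numerator = rho * V * L = 0.842 * 214.9 * 9.82 = 1776.887756
Step 2: Re = 1776.887756 / 1.64e-05
Step 3: Re = 1.0835e+08

1.0835e+08


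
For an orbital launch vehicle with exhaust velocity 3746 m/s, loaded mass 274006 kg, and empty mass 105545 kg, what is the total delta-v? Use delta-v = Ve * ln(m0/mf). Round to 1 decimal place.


Step 1: Mass ratio m0/mf = 274006 / 105545 = 2.596106
Step 2: ln(2.596106) = 0.954013
Step 3: delta-v = 3746 * 0.954013 = 3573.7 m/s

3573.7


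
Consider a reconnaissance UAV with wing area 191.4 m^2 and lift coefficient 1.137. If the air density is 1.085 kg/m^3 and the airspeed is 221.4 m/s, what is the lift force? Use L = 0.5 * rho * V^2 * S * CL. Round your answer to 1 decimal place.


Step 1: Calculate dynamic pressure q = 0.5 * 1.085 * 221.4^2 = 0.5 * 1.085 * 49017.96 = 26592.2433 Pa
Step 2: Multiply by wing area and lift coefficient: L = 26592.2433 * 191.4 * 1.137
Step 3: L = 5089755.3676 * 1.137 = 5787051.9 N

5787051.9


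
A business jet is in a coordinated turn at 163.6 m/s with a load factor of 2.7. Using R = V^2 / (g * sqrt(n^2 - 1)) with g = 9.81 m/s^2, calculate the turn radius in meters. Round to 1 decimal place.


Step 1: V^2 = 163.6^2 = 26764.96
Step 2: n^2 - 1 = 2.7^2 - 1 = 6.29
Step 3: sqrt(6.29) = 2.507987
Step 4: R = 26764.96 / (9.81 * 2.507987) = 1087.9 m

1087.9


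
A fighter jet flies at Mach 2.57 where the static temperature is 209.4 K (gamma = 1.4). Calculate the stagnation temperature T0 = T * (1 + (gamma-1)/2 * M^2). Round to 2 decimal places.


Step 1: (gamma-1)/2 = 0.2
Step 2: M^2 = 6.6049
Step 3: 1 + 0.2 * 6.6049 = 2.32098
Step 4: T0 = 209.4 * 2.32098 = 486.01 K

486.01


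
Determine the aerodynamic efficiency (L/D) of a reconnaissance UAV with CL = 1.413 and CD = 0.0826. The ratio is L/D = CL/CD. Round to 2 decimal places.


Step 1: L/D = CL / CD = 1.413 / 0.0826
Step 2: L/D = 17.11

17.11


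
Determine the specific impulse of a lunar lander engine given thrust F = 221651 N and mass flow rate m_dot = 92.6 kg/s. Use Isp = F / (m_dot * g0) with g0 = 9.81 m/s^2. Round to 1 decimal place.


Step 1: m_dot * g0 = 92.6 * 9.81 = 908.41
Step 2: Isp = 221651 / 908.41 = 244.0 s

244.0


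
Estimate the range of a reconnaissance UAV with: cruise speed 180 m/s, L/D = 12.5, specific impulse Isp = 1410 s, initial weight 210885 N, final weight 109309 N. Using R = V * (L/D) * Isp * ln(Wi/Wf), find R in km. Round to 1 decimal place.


Step 1: Coefficient = V * (L/D) * Isp = 180 * 12.5 * 1410 = 3172500.0 m
Step 2: Wi/Wf = 210885 / 109309 = 1.929256
Step 3: ln(1.929256) = 0.657134
Step 4: R = 3172500.0 * 0.657134 = 2084758.3 m = 2084.8 km

2084.8


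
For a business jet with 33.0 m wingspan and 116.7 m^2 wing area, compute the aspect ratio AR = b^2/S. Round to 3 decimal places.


Step 1: b^2 = 33.0^2 = 1089.0
Step 2: AR = 1089.0 / 116.7 = 9.332

9.332


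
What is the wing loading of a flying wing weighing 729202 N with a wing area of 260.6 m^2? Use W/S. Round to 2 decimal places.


Step 1: Wing loading = W / S = 729202 / 260.6
Step 2: Wing loading = 2798.17 N/m^2

2798.17


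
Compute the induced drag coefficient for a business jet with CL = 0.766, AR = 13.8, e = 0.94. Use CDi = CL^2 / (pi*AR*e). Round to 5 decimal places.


Step 1: CL^2 = 0.766^2 = 0.586756
Step 2: pi * AR * e = 3.14159 * 13.8 * 0.94 = 40.75274
Step 3: CDi = 0.586756 / 40.75274 = 0.01440

0.01440


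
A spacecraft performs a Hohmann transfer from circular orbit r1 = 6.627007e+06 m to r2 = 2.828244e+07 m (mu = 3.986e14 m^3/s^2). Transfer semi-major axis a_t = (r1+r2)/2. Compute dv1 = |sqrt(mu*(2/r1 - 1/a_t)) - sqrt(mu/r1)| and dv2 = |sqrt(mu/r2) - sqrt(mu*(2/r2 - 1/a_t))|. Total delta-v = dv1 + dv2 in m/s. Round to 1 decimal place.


Step 1: Transfer semi-major axis a_t = (6.627007e+06 + 2.828244e+07) / 2 = 1.745472e+07 m
Step 2: v1 (circular at r1) = sqrt(mu/r1) = 7755.5 m/s
Step 3: v_t1 = sqrt(mu*(2/r1 - 1/a_t)) = 9872.15 m/s
Step 4: dv1 = |9872.15 - 7755.5| = 2116.65 m/s
Step 5: v2 (circular at r2) = 3754.14 m/s, v_t2 = 2313.2 m/s
Step 6: dv2 = |3754.14 - 2313.2| = 1440.94 m/s
Step 7: Total delta-v = 2116.65 + 1440.94 = 3557.6 m/s

3557.6


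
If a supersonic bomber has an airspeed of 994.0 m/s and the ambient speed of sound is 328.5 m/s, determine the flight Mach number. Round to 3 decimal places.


Step 1: M = V / a = 994.0 / 328.5
Step 2: M = 3.026

3.026


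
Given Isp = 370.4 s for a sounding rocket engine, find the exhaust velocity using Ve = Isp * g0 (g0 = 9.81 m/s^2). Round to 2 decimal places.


Step 1: Ve = Isp * g0 = 370.4 * 9.81
Step 2: Ve = 3633.62 m/s

3633.62


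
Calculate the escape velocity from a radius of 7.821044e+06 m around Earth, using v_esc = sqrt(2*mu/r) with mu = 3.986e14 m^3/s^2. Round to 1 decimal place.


Step 1: 2*mu/r = 2 * 3.986e14 / 7.821044e+06 = 101930125.9525
Step 2: v_esc = sqrt(101930125.9525) = 10096.0 m/s

10096.0


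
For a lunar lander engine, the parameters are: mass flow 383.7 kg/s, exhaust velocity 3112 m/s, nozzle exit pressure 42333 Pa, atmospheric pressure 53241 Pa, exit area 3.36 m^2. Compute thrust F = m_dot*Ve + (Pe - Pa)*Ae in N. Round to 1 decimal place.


Step 1: Momentum thrust = m_dot * Ve = 383.7 * 3112 = 1194074.4 N
Step 2: Pressure thrust = (Pe - Pa) * Ae = (42333 - 53241) * 3.36 = -36650.88 N
Step 3: Total thrust F = 1194074.4 + -36650.88 = 1157423.5 N

1157423.5


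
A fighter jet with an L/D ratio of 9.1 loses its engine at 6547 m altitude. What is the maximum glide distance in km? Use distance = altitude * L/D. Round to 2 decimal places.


Step 1: Glide distance = altitude * L/D = 6547 * 9.1 = 59577.7 m
Step 2: Convert to km: 59577.7 / 1000 = 59.58 km

59.58


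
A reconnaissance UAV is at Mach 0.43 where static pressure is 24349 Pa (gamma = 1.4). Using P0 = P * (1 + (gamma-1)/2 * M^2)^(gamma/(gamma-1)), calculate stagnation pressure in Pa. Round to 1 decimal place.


Step 1: (gamma-1)/2 * M^2 = 0.2 * 0.1849 = 0.03698
Step 2: 1 + 0.03698 = 1.03698
Step 3: Exponent gamma/(gamma-1) = 3.5
Step 4: P0 = 24349 * 1.03698^3.5 = 27648.9 Pa

27648.9


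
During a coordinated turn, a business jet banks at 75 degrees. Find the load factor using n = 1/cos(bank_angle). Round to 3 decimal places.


Step 1: Convert 75 degrees to radians = 1.308997
Step 2: cos(75 deg) = 0.258819
Step 3: n = 1 / 0.258819 = 3.864

3.864


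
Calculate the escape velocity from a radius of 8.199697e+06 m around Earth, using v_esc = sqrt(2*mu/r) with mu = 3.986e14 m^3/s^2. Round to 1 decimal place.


Step 1: 2*mu/r = 2 * 3.986e14 / 8.199697e+06 = 97223104.7074
Step 2: v_esc = sqrt(97223104.7074) = 9860.2 m/s

9860.2


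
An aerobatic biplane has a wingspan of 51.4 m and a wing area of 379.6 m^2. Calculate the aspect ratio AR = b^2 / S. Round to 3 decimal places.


Step 1: b^2 = 51.4^2 = 2641.96
Step 2: AR = 2641.96 / 379.6 = 6.960

6.960


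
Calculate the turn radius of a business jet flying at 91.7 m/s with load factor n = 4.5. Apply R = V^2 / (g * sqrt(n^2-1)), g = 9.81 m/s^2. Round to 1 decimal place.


Step 1: V^2 = 91.7^2 = 8408.89
Step 2: n^2 - 1 = 4.5^2 - 1 = 19.25
Step 3: sqrt(19.25) = 4.387482
Step 4: R = 8408.89 / (9.81 * 4.387482) = 195.4 m

195.4


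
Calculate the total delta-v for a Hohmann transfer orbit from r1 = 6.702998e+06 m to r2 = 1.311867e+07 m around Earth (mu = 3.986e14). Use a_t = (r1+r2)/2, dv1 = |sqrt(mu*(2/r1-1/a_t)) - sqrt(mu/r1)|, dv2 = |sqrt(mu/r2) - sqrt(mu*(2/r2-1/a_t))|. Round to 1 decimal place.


Step 1: Transfer semi-major axis a_t = (6.702998e+06 + 1.311867e+07) / 2 = 9.910834e+06 m
Step 2: v1 (circular at r1) = sqrt(mu/r1) = 7711.42 m/s
Step 3: v_t1 = sqrt(mu*(2/r1 - 1/a_t)) = 8872.05 m/s
Step 4: dv1 = |8872.05 - 7711.42| = 1160.63 m/s
Step 5: v2 (circular at r2) = 5512.18 m/s, v_t2 = 4533.18 m/s
Step 6: dv2 = |5512.18 - 4533.18| = 979.0 m/s
Step 7: Total delta-v = 1160.63 + 979.0 = 2139.6 m/s

2139.6


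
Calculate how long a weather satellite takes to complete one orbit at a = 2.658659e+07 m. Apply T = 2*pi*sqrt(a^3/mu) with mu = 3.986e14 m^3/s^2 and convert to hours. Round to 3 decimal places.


Step 1: a^3 / mu = 1.879265e+22 / 3.986e14 = 4.714663e+07
Step 2: sqrt(4.714663e+07) = 6866.3401 s
Step 3: T = 2*pi * 6866.3401 = 43142.49 s
Step 4: T in hours = 43142.49 / 3600 = 11.984 hours

11.984


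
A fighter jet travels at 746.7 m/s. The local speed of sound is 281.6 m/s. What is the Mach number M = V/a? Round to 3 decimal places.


Step 1: M = V / a = 746.7 / 281.6
Step 2: M = 2.652

2.652


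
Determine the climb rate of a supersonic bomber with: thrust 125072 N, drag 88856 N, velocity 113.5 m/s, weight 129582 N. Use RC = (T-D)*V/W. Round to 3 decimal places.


Step 1: Excess thrust = T - D = 125072 - 88856 = 36216 N
Step 2: Excess power = 36216 * 113.5 = 4110516.0 W
Step 3: RC = 4110516.0 / 129582 = 31.721 m/s

31.721


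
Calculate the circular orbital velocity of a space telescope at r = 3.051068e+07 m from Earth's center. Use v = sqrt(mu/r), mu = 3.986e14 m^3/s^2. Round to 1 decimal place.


Step 1: mu / r = 3.986e14 / 3.051068e+07 = 13064277.8201
Step 2: v = sqrt(13064277.8201) = 3614.5 m/s

3614.5


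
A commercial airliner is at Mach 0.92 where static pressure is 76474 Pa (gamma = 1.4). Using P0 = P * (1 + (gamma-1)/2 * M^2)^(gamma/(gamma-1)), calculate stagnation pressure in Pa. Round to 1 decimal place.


Step 1: (gamma-1)/2 * M^2 = 0.2 * 0.8464 = 0.16928
Step 2: 1 + 0.16928 = 1.16928
Step 3: Exponent gamma/(gamma-1) = 3.5
Step 4: P0 = 76474 * 1.16928^3.5 = 132199.1 Pa

132199.1


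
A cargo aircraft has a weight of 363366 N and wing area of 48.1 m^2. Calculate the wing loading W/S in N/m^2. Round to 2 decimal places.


Step 1: Wing loading = W / S = 363366 / 48.1
Step 2: Wing loading = 7554.39 N/m^2

7554.39


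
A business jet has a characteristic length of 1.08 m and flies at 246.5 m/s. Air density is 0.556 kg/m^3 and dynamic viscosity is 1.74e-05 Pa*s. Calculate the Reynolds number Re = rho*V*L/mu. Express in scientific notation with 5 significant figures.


Step 1: Numerator = rho * V * L = 0.556 * 246.5 * 1.08 = 148.01832
Step 2: Re = 148.01832 / 1.74e-05
Step 3: Re = 8.5068e+06

8.5068e+06


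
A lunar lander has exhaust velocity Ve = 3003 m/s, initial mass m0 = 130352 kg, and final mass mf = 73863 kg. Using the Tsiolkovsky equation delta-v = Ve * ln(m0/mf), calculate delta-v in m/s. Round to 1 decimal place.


Step 1: Mass ratio m0/mf = 130352 / 73863 = 1.764781
Step 2: ln(1.764781) = 0.568026
Step 3: delta-v = 3003 * 0.568026 = 1705.8 m/s

1705.8


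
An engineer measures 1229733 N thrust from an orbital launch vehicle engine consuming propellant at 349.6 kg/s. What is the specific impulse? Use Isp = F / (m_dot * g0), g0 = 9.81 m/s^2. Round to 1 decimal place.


Step 1: m_dot * g0 = 349.6 * 9.81 = 3429.58
Step 2: Isp = 1229733 / 3429.58 = 358.6 s

358.6


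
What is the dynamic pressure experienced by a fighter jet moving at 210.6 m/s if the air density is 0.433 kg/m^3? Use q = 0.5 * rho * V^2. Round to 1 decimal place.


Step 1: V^2 = 210.6^2 = 44352.36
Step 2: q = 0.5 * 0.433 * 44352.36
Step 3: q = 9602.3 Pa

9602.3


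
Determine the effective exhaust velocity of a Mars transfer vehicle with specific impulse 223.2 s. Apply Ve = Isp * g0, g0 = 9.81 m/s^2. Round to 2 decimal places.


Step 1: Ve = Isp * g0 = 223.2 * 9.81
Step 2: Ve = 2189.59 m/s

2189.59


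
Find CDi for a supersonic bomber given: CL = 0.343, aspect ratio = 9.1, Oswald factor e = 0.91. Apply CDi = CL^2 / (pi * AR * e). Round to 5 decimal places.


Step 1: CL^2 = 0.343^2 = 0.117649
Step 2: pi * AR * e = 3.14159 * 9.1 * 0.91 = 26.015529
Step 3: CDi = 0.117649 / 26.015529 = 0.00452

0.00452


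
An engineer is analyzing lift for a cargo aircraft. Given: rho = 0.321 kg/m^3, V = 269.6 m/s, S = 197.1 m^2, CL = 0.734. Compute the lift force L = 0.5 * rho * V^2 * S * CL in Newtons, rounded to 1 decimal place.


Step 1: Calculate dynamic pressure q = 0.5 * 0.321 * 269.6^2 = 0.5 * 0.321 * 72684.16 = 11665.8077 Pa
Step 2: Multiply by wing area and lift coefficient: L = 11665.8077 * 197.1 * 0.734
Step 3: L = 2299330.6937 * 0.734 = 1687708.7 N

1687708.7


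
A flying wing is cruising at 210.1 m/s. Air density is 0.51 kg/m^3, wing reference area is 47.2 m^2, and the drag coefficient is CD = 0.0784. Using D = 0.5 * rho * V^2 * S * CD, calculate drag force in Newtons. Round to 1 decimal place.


Step 1: Dynamic pressure q = 0.5 * 0.51 * 210.1^2 = 11256.2125 Pa
Step 2: Drag D = q * S * CD = 11256.2125 * 47.2 * 0.0784
Step 3: D = 41653.4 N

41653.4


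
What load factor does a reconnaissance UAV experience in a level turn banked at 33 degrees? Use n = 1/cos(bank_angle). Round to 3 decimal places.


Step 1: Convert 33 degrees to radians = 0.575959
Step 2: cos(33 deg) = 0.838671
Step 3: n = 1 / 0.838671 = 1.192

1.192


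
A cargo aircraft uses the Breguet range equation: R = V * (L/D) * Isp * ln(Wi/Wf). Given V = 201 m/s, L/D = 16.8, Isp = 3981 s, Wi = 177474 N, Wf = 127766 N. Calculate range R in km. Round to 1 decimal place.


Step 1: Coefficient = V * (L/D) * Isp = 201 * 16.8 * 3981 = 13443040.8 m
Step 2: Wi/Wf = 177474 / 127766 = 1.389055
Step 3: ln(1.389055) = 0.328624
Step 4: R = 13443040.8 * 0.328624 = 4417701.2 m = 4417.7 km

4417.7


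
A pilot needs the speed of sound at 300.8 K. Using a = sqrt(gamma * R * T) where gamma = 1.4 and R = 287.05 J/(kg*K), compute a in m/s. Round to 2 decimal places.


Step 1: gamma * R * T = 1.4 * 287.05 * 300.8 = 120882.496
Step 2: a = sqrt(120882.496) = 347.68 m/s

347.68


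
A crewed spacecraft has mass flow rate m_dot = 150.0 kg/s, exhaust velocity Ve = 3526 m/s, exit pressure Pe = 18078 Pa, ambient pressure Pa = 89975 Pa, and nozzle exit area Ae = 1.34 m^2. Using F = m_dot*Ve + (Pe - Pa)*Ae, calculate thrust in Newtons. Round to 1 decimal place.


Step 1: Momentum thrust = m_dot * Ve = 150.0 * 3526 = 528900.0 N
Step 2: Pressure thrust = (Pe - Pa) * Ae = (18078 - 89975) * 1.34 = -96341.98 N
Step 3: Total thrust F = 528900.0 + -96341.98 = 432558.0 N

432558.0


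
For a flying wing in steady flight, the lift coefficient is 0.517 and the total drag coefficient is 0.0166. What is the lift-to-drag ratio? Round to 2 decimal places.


Step 1: L/D = CL / CD = 0.517 / 0.0166
Step 2: L/D = 31.14

31.14


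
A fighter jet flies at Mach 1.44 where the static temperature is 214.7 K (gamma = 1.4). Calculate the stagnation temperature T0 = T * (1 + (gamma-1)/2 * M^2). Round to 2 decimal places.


Step 1: (gamma-1)/2 = 0.2
Step 2: M^2 = 2.0736
Step 3: 1 + 0.2 * 2.0736 = 1.41472
Step 4: T0 = 214.7 * 1.41472 = 303.74 K

303.74


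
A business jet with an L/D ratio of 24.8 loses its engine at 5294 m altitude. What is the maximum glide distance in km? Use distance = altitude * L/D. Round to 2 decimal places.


Step 1: Glide distance = altitude * L/D = 5294 * 24.8 = 131291.2 m
Step 2: Convert to km: 131291.2 / 1000 = 131.29 km

131.29


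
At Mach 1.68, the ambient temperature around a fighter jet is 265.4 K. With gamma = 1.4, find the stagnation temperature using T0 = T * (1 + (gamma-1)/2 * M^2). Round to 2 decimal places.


Step 1: (gamma-1)/2 = 0.2
Step 2: M^2 = 2.8224
Step 3: 1 + 0.2 * 2.8224 = 1.56448
Step 4: T0 = 265.4 * 1.56448 = 415.21 K

415.21


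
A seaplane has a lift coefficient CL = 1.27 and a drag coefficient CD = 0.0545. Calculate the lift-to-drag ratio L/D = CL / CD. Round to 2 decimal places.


Step 1: L/D = CL / CD = 1.27 / 0.0545
Step 2: L/D = 23.30

23.30


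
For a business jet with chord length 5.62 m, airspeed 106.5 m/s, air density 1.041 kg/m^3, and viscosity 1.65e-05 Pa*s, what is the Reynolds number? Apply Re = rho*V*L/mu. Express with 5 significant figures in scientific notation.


Step 1: Numerator = rho * V * L = 1.041 * 106.5 * 5.62 = 623.06973
Step 2: Re = 623.06973 / 1.65e-05
Step 3: Re = 3.7762e+07

3.7762e+07


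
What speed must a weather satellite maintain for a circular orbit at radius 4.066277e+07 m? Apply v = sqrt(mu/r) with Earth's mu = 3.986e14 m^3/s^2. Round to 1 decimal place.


Step 1: mu / r = 3.986e14 / 4.066277e+07 = 9802578.6241
Step 2: v = sqrt(9802578.6241) = 3130.9 m/s

3130.9


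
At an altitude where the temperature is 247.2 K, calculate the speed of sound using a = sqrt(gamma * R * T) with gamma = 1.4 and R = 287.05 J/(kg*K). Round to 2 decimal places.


Step 1: gamma * R * T = 1.4 * 287.05 * 247.2 = 99342.264
Step 2: a = sqrt(99342.264) = 315.19 m/s

315.19


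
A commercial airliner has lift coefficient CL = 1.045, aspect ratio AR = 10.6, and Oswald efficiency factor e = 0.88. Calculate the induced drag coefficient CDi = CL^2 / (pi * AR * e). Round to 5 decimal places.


Step 1: CL^2 = 1.045^2 = 1.092025
Step 2: pi * AR * e = 3.14159 * 10.6 * 0.88 = 29.304776
Step 3: CDi = 1.092025 / 29.304776 = 0.03726

0.03726


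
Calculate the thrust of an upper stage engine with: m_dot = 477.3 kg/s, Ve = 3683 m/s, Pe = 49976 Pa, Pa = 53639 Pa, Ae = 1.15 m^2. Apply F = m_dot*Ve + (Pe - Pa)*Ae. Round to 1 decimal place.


Step 1: Momentum thrust = m_dot * Ve = 477.3 * 3683 = 1757895.9 N
Step 2: Pressure thrust = (Pe - Pa) * Ae = (49976 - 53639) * 1.15 = -4212.45 N
Step 3: Total thrust F = 1757895.9 + -4212.45 = 1753683.5 N

1753683.5


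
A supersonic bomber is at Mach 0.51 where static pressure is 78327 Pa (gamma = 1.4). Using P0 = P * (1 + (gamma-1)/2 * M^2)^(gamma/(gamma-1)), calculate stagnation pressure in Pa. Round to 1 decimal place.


Step 1: (gamma-1)/2 * M^2 = 0.2 * 0.2601 = 0.05202
Step 2: 1 + 0.05202 = 1.05202
Step 3: Exponent gamma/(gamma-1) = 3.5
Step 4: P0 = 78327 * 1.05202^3.5 = 93539.6 Pa

93539.6


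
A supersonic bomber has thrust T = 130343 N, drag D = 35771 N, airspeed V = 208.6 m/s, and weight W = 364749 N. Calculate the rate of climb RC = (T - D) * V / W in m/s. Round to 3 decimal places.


Step 1: Excess thrust = T - D = 130343 - 35771 = 94572 N
Step 2: Excess power = 94572 * 208.6 = 19727719.2 W
Step 3: RC = 19727719.2 / 364749 = 54.086 m/s

54.086


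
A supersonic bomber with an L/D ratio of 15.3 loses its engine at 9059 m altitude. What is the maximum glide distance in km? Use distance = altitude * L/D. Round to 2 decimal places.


Step 1: Glide distance = altitude * L/D = 9059 * 15.3 = 138602.7 m
Step 2: Convert to km: 138602.7 / 1000 = 138.60 km

138.60


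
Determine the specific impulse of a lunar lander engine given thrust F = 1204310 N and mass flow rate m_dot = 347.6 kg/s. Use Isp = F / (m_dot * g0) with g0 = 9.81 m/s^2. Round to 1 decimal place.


Step 1: m_dot * g0 = 347.6 * 9.81 = 3409.96
Step 2: Isp = 1204310 / 3409.96 = 353.2 s

353.2


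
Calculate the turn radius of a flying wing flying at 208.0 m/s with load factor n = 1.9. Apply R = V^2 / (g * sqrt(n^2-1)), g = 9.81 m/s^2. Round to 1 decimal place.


Step 1: V^2 = 208.0^2 = 43264.0
Step 2: n^2 - 1 = 1.9^2 - 1 = 2.61
Step 3: sqrt(2.61) = 1.615549
Step 4: R = 43264.0 / (9.81 * 1.615549) = 2729.8 m

2729.8


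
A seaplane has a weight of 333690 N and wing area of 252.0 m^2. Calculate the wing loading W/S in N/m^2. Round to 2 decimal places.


Step 1: Wing loading = W / S = 333690 / 252.0
Step 2: Wing loading = 1324.17 N/m^2

1324.17


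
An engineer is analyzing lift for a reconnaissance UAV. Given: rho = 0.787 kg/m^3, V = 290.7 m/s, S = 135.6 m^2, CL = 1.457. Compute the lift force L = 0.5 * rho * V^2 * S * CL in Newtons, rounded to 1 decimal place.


Step 1: Calculate dynamic pressure q = 0.5 * 0.787 * 290.7^2 = 0.5 * 0.787 * 84506.49 = 33253.3038 Pa
Step 2: Multiply by wing area and lift coefficient: L = 33253.3038 * 135.6 * 1.457
Step 3: L = 4509147.9973 * 1.457 = 6569828.6 N

6569828.6


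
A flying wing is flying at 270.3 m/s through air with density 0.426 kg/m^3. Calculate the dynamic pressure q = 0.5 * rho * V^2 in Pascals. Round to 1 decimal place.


Step 1: V^2 = 270.3^2 = 73062.09
Step 2: q = 0.5 * 0.426 * 73062.09
Step 3: q = 15562.2 Pa

15562.2


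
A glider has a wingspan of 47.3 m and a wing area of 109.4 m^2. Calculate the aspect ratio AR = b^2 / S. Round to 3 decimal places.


Step 1: b^2 = 47.3^2 = 2237.29
Step 2: AR = 2237.29 / 109.4 = 20.451

20.451


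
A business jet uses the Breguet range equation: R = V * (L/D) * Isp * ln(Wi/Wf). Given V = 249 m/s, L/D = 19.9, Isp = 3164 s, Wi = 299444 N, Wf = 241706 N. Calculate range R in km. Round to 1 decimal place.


Step 1: Coefficient = V * (L/D) * Isp = 249 * 19.9 * 3164 = 15677936.4 m
Step 2: Wi/Wf = 299444 / 241706 = 1.238877
Step 3: ln(1.238877) = 0.214205
Step 4: R = 15677936.4 * 0.214205 = 3358297.2 m = 3358.3 km

3358.3


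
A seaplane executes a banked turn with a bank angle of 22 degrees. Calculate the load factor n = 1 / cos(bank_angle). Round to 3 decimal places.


Step 1: Convert 22 degrees to radians = 0.383972
Step 2: cos(22 deg) = 0.927184
Step 3: n = 1 / 0.927184 = 1.079

1.079


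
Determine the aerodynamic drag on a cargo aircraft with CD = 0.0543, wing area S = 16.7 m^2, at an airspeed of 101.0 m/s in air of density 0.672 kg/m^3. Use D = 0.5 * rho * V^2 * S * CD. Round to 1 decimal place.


Step 1: Dynamic pressure q = 0.5 * 0.672 * 101.0^2 = 3427.536 Pa
Step 2: Drag D = q * S * CD = 3427.536 * 16.7 * 0.0543
Step 3: D = 3108.1 N

3108.1


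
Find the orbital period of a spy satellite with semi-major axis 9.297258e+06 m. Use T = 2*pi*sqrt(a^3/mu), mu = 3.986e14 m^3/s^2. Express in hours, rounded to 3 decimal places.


Step 1: a^3 / mu = 8.036457e+20 / 3.986e14 = 2.016171e+06
Step 2: sqrt(2.016171e+06) = 1419.9193 s
Step 3: T = 2*pi * 1419.9193 = 8921.62 s
Step 4: T in hours = 8921.62 / 3600 = 2.478 hours

2.478


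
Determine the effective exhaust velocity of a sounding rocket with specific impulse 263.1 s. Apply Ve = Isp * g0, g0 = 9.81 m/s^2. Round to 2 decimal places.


Step 1: Ve = Isp * g0 = 263.1 * 9.81
Step 2: Ve = 2581.01 m/s

2581.01


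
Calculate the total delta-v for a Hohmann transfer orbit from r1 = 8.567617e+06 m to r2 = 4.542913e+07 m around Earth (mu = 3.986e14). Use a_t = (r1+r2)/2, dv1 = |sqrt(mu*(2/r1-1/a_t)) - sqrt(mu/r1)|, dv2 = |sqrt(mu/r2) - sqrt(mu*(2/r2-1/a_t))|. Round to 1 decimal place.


Step 1: Transfer semi-major axis a_t = (8.567617e+06 + 4.542913e+07) / 2 = 2.699837e+07 m
Step 2: v1 (circular at r1) = sqrt(mu/r1) = 6820.85 m/s
Step 3: v_t1 = sqrt(mu*(2/r1 - 1/a_t)) = 8847.84 m/s
Step 4: dv1 = |8847.84 - 6820.85| = 2026.98 m/s
Step 5: v2 (circular at r2) = 2962.11 m/s, v_t2 = 1668.64 m/s
Step 6: dv2 = |2962.11 - 1668.64| = 1293.47 m/s
Step 7: Total delta-v = 2026.98 + 1293.47 = 3320.5 m/s

3320.5


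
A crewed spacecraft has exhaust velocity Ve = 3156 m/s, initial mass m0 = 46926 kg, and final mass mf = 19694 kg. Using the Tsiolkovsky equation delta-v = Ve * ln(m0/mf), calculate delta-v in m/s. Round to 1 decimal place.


Step 1: Mass ratio m0/mf = 46926 / 19694 = 2.382756
Step 2: ln(2.382756) = 0.868258
Step 3: delta-v = 3156 * 0.868258 = 2740.2 m/s

2740.2


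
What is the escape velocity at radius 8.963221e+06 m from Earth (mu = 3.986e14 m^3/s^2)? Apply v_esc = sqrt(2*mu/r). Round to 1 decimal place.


Step 1: 2*mu/r = 2 * 3.986e14 / 8.963221e+06 = 88941241.1007
Step 2: v_esc = sqrt(88941241.1007) = 9430.9 m/s

9430.9


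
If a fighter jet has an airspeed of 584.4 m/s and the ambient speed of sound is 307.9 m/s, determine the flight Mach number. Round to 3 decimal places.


Step 1: M = V / a = 584.4 / 307.9
Step 2: M = 1.898

1.898


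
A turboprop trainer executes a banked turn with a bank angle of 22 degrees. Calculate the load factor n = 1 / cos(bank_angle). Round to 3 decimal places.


Step 1: Convert 22 degrees to radians = 0.383972
Step 2: cos(22 deg) = 0.927184
Step 3: n = 1 / 0.927184 = 1.079

1.079
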